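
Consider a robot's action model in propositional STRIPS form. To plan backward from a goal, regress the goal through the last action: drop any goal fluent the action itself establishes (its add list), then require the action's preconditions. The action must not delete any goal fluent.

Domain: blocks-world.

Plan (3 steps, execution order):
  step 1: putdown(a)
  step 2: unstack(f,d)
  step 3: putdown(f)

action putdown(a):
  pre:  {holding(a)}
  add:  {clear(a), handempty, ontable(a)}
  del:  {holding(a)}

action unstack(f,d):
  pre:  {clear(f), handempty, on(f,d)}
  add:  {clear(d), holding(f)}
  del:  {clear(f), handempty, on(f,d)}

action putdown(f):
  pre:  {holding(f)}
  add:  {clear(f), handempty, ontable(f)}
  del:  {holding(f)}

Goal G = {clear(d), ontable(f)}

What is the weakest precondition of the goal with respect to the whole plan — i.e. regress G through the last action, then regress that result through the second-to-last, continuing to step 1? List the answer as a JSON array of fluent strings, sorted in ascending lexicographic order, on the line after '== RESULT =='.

Work backward from the goal:
  through step 3 (putdown(f)): drop {ontable(f)}, keep {clear(d)}, require {holding(f)}
    → {clear(d), holding(f)}
  through step 2 (unstack(f,d)): drop {clear(d), holding(f)}, keep {}, require {clear(f), handempty, on(f,d)}
    → {clear(f), handempty, on(f,d)}
  through step 1 (putdown(a)): drop {handempty}, keep {clear(f), on(f,d)}, require {holding(a)}
    → {clear(f), holding(a), on(f,d)}

== RESULT ==
["clear(f)", "holding(a)", "on(f,d)"]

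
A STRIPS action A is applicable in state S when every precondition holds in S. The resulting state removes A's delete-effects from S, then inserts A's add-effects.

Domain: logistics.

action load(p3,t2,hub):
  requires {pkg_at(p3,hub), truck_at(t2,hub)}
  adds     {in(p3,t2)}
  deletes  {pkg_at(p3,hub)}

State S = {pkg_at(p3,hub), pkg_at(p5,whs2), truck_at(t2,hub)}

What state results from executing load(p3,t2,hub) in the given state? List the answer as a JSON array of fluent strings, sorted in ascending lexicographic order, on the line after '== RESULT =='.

Compute (S \ del) ∪ add:
  pre ⊆ S: {pkg_at(p3,hub), truck_at(t2,hub)} ⊆ S  — applicable
  S \ del = {pkg_at(p5,whs2), truck_at(t2,hub)}
  ∪ add   = {in(p3,t2), pkg_at(p5,whs2), truck_at(t2,hub)}

== RESULT ==
["in(p3,t2)", "pkg_at(p5,whs2)", "truck_at(t2,hub)"]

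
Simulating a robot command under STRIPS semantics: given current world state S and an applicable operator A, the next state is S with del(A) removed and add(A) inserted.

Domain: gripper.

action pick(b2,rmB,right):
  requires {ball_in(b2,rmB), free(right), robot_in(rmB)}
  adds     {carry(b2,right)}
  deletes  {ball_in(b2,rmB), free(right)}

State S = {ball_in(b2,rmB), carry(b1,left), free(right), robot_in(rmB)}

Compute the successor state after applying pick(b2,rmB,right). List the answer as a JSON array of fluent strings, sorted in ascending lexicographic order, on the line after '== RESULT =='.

Progress:
  pre ⊆ S: {ball_in(b2,rmB), free(right), robot_in(rmB)} ⊆ S  — applicable
  S \ del = {carry(b1,left), robot_in(rmB)}
  ∪ add   = {carry(b1,left), carry(b2,right), robot_in(rmB)}

== RESULT ==
["carry(b1,left)", "carry(b2,right)", "robot_in(rmB)"]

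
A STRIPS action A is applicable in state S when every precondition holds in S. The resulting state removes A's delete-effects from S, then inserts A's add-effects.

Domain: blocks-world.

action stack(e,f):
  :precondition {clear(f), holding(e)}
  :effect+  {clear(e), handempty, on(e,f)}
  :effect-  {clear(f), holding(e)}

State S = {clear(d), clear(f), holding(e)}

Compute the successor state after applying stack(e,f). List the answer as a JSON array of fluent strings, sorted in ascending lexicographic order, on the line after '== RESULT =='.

Progress:
  pre ⊆ S: {clear(f), holding(e)} ⊆ S  — applicable
  S \ del = {clear(d)}
  ∪ add   = {clear(d), clear(e), handempty, on(e,f)}

== RESULT ==
["clear(d)", "clear(e)", "handempty", "on(e,f)"]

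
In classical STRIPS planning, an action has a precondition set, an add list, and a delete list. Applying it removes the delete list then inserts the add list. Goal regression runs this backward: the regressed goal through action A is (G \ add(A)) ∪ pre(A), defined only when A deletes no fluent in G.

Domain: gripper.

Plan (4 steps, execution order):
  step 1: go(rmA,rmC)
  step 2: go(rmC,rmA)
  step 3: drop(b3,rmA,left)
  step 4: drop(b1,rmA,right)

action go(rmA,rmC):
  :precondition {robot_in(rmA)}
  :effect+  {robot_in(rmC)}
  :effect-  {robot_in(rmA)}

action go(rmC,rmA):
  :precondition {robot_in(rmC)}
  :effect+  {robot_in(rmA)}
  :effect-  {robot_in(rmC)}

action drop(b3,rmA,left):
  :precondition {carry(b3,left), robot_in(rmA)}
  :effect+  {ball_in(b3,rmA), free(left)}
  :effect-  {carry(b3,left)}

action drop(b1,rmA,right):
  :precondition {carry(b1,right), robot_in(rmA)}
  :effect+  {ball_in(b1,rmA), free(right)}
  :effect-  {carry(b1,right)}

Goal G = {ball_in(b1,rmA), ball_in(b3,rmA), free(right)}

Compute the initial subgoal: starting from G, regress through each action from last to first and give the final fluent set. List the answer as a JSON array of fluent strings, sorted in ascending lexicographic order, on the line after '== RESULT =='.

Work backward from the goal:
  through step 4 (drop(b1,rmA,right)): drop {ball_in(b1,rmA), free(right)}, keep {ball_in(b3,rmA)}, require {carry(b1,right), robot_in(rmA)}
    → {ball_in(b3,rmA), carry(b1,right), robot_in(rmA)}
  through step 3 (drop(b3,rmA,left)): drop {ball_in(b3,rmA)}, keep {carry(b1,right), robot_in(rmA)}, require {carry(b3,left), robot_in(rmA)}
    → {carry(b1,right), carry(b3,left), robot_in(rmA)}
  through step 2 (go(rmC,rmA)): drop {robot_in(rmA)}, keep {carry(b1,right), carry(b3,left)}, require {robot_in(rmC)}
    → {carry(b1,right), carry(b3,left), robot_in(rmC)}
  through step 1 (go(rmA,rmC)): drop {robot_in(rmC)}, keep {carry(b1,right), carry(b3,left)}, require {robot_in(rmA)}
    → {carry(b1,right), carry(b3,left), robot_in(rmA)}

== RESULT ==
["carry(b1,right)", "carry(b3,left)", "robot_in(rmA)"]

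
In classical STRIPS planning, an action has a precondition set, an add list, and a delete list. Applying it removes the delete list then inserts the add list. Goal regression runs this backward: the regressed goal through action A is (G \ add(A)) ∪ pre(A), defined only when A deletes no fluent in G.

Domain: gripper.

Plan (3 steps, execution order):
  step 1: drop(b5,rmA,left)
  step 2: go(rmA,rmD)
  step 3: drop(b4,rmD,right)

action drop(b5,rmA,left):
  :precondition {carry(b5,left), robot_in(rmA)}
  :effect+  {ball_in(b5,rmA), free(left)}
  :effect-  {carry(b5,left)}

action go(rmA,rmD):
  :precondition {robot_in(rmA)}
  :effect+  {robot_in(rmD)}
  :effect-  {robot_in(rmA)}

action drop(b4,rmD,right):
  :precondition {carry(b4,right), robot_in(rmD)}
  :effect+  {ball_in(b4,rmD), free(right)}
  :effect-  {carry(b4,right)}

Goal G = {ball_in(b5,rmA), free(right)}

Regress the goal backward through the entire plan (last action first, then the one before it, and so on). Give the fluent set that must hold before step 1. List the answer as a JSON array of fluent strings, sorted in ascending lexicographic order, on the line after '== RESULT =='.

Work backward from the goal:
  through step 3 (drop(b4,rmD,right)): drop {free(right)}, keep {ball_in(b5,rmA)}, require {carry(b4,right), robot_in(rmD)}
    → {ball_in(b5,rmA), carry(b4,right), robot_in(rmD)}
  through step 2 (go(rmA,rmD)): drop {robot_in(rmD)}, keep {ball_in(b5,rmA), carry(b4,right)}, require {robot_in(rmA)}
    → {ball_in(b5,rmA), carry(b4,right), robot_in(rmA)}
  through step 1 (drop(b5,rmA,left)): drop {ball_in(b5,rmA)}, keep {carry(b4,right), robot_in(rmA)}, require {carry(b5,left), robot_in(rmA)}
    → {carry(b4,right), carry(b5,left), robot_in(rmA)}

== RESULT ==
["carry(b4,right)", "carry(b5,left)", "robot_in(rmA)"]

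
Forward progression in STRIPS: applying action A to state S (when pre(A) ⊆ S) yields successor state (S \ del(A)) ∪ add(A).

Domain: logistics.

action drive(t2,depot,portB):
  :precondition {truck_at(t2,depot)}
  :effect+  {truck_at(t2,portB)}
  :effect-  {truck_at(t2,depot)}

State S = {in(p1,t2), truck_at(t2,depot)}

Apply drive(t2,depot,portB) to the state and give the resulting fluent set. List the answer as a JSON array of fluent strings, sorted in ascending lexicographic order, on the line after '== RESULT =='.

Compute (S \ del) ∪ add:
  pre ⊆ S: {truck_at(t2,depot)} ⊆ S  — applicable
  S \ del = {in(p1,t2)}
  ∪ add   = {in(p1,t2), truck_at(t2,portB)}

== RESULT ==
["in(p1,t2)", "truck_at(t2,portB)"]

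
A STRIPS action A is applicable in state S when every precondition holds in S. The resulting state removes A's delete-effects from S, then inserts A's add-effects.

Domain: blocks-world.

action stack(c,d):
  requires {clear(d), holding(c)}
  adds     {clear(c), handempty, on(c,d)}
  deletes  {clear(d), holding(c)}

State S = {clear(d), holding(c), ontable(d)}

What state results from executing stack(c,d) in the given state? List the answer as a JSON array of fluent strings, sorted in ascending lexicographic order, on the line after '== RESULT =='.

Progress:
  pre ⊆ S: {clear(d), holding(c)} ⊆ S  — applicable
  S \ del = {ontable(d)}
  ∪ add   = {clear(c), handempty, on(c,d), ontable(d)}

== RESULT ==
["clear(c)", "handempty", "on(c,d)", "ontable(d)"]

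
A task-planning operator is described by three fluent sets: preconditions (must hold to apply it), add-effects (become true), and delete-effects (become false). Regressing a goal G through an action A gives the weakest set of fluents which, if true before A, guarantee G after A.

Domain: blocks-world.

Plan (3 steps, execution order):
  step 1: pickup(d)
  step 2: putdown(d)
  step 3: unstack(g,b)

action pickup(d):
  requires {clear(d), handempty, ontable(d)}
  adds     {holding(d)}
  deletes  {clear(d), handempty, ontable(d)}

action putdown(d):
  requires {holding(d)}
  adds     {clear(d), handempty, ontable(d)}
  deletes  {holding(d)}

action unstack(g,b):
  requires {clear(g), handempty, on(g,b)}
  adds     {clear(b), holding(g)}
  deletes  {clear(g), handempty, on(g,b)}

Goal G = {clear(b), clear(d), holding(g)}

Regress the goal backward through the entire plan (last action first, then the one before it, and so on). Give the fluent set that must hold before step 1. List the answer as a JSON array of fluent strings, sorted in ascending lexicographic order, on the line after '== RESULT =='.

Work backward from the goal:
  through step 3 (unstack(g,b)): drop {clear(b), holding(g)}, keep {clear(d)}, require {clear(g), handempty, on(g,b)}
    → {clear(d), clear(g), handempty, on(g,b)}
  through step 2 (putdown(d)): drop {clear(d), handempty}, keep {clear(g), on(g,b)}, require {holding(d)}
    → {clear(g), holding(d), on(g,b)}
  through step 1 (pickup(d)): drop {holding(d)}, keep {clear(g), on(g,b)}, require {clear(d), handempty, ontable(d)}
    → {clear(d), clear(g), handempty, on(g,b), ontable(d)}

== RESULT ==
["clear(d)", "clear(g)", "handempty", "on(g,b)", "ontable(d)"]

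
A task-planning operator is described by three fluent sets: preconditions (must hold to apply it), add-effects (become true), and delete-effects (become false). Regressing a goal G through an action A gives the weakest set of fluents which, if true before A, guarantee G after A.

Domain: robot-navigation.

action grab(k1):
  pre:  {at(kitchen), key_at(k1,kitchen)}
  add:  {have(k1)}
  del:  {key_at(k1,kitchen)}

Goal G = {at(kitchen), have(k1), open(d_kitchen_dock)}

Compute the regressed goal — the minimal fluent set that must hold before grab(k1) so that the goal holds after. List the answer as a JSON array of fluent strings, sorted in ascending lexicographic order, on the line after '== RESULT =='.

Compute (G \ add) ∪ pre:
  G ∩ del = {}  (empty — regression defined)
  G \ add = {at(kitchen), have(k1), open(d_kitchen_dock)} \ {have(k1)} = {at(kitchen), open(d_kitchen_dock)}
  ∪ pre   = {at(kitchen), open(d_kitchen_dock)} ∪ {at(kitchen), key_at(k1,kitchen)}
          = {at(kitchen), key_at(k1,kitchen), open(d_kitchen_dock)}

== RESULT ==
["at(kitchen)", "key_at(k1,kitchen)", "open(d_kitchen_dock)"]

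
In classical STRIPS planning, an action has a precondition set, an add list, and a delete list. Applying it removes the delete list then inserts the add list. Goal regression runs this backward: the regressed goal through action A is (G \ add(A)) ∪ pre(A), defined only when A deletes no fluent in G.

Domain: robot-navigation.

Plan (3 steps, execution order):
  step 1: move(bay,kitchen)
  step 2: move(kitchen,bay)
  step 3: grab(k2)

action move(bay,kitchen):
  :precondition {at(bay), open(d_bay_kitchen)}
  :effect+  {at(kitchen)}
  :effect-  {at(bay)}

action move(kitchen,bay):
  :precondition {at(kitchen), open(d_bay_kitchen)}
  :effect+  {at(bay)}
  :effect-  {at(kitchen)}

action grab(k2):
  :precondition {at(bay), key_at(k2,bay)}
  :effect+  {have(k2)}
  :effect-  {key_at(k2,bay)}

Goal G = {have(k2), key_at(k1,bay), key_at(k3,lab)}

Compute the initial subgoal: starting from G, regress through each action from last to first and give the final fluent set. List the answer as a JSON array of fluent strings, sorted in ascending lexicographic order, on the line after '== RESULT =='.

Regress step by step:
  through step 3 (grab(k2)): drop {have(k2)}, keep {key_at(k1,bay), key_at(k3,lab)}, require {at(bay), key_at(k2,bay)}
    → {at(bay), key_at(k1,bay), key_at(k2,bay), key_at(k3,lab)}
  through step 2 (move(kitchen,bay)): drop {at(bay)}, keep {key_at(k1,bay), key_at(k2,bay), key_at(k3,lab)}, require {at(kitchen), open(d_bay_kitchen)}
    → {at(kitchen), key_at(k1,bay), key_at(k2,bay), key_at(k3,lab), open(d_bay_kitchen)}
  through step 1 (move(bay,kitchen)): drop {at(kitchen)}, keep {key_at(k1,bay), key_at(k2,bay), key_at(k3,lab), open(d_bay_kitchen)}, require {at(bay), open(d_bay_kitchen)}
    → {at(bay), key_at(k1,bay), key_at(k2,bay), key_at(k3,lab), open(d_bay_kitchen)}

== RESULT ==
["at(bay)", "key_at(k1,bay)", "key_at(k2,bay)", "key_at(k3,lab)", "open(d_bay_kitchen)"]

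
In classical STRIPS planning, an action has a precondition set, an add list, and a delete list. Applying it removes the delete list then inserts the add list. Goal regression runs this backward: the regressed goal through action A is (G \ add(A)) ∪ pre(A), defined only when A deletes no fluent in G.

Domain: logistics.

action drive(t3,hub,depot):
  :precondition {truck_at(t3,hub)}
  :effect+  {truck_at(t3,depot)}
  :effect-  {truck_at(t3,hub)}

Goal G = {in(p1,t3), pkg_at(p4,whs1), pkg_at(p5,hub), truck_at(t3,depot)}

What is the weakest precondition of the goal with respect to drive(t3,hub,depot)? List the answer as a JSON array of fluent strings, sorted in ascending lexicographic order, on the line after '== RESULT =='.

Regress:
  G ∩ del = {}  (empty — regression defined)
  G \ add = {in(p1,t3), pkg_at(p4,whs1), pkg_at(p5,hub), truck_at(t3,depot)} \ {truck_at(t3,depot)} = {in(p1,t3), pkg_at(p4,whs1), pkg_at(p5,hub)}
  ∪ pre   = {in(p1,t3), pkg_at(p4,whs1), pkg_at(p5,hub)} ∪ {truck_at(t3,hub)}
          = {in(p1,t3), pkg_at(p4,whs1), pkg_at(p5,hub), truck_at(t3,hub)}

== RESULT ==
["in(p1,t3)", "pkg_at(p4,whs1)", "pkg_at(p5,hub)", "truck_at(t3,hub)"]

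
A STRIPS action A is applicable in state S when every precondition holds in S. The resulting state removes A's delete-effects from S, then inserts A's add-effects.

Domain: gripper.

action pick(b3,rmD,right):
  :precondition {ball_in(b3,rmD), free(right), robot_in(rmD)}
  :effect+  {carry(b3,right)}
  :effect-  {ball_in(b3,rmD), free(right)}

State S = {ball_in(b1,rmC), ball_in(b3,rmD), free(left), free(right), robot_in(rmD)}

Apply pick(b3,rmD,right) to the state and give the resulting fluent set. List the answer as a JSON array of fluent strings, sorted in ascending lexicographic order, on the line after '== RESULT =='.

Compute (S \ del) ∪ add:
  pre ⊆ S: {ball_in(b3,rmD), free(right), robot_in(rmD)} ⊆ S  — applicable
  S \ del = {ball_in(b1,rmC), free(left), robot_in(rmD)}
  ∪ add   = {ball_in(b1,rmC), carry(b3,right), free(left), robot_in(rmD)}

== RESULT ==
["ball_in(b1,rmC)", "carry(b3,right)", "free(left)", "robot_in(rmD)"]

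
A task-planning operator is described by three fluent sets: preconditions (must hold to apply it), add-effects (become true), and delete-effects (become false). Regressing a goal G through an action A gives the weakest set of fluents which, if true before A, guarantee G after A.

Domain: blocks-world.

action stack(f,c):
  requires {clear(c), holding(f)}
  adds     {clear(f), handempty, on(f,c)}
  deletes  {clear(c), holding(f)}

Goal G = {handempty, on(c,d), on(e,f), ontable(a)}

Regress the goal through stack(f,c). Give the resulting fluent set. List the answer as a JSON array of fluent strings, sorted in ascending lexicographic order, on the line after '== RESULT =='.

Regress:
  G ∩ del = {}  (empty — regression defined)
  G \ add = {handempty, on(c,d), on(e,f), ontable(a)} \ {clear(f), handempty, on(f,c)} = {on(c,d), on(e,f), ontable(a)}
  ∪ pre   = {on(c,d), on(e,f), ontable(a)} ∪ {clear(c), holding(f)}
          = {clear(c), holding(f), on(c,d), on(e,f), ontable(a)}

== RESULT ==
["clear(c)", "holding(f)", "on(c,d)", "on(e,f)", "ontable(a)"]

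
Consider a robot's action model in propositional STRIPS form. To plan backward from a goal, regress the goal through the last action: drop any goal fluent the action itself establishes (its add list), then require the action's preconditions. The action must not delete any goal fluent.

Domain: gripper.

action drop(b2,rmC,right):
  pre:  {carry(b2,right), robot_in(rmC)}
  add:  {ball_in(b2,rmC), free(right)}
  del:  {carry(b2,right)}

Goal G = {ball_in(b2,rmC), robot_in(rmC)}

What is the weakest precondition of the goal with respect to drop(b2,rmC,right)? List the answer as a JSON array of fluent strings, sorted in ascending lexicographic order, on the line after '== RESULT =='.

Compute (G \ add) ∪ pre:
  G ∩ del = {}  (empty — regression defined)
  G \ add = {ball_in(b2,rmC), robot_in(rmC)} \ {ball_in(b2,rmC), free(right)} = {robot_in(rmC)}
  ∪ pre   = {robot_in(rmC)} ∪ {carry(b2,right), robot_in(rmC)}
          = {carry(b2,right), robot_in(rmC)}

== RESULT ==
["carry(b2,right)", "robot_in(rmC)"]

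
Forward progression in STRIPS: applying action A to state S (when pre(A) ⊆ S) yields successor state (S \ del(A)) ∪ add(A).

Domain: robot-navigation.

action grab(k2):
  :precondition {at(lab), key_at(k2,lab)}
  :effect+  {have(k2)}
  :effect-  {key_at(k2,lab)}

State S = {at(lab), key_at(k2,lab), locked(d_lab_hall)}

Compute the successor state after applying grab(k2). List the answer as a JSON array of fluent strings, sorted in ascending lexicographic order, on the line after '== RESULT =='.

Progress:
  pre ⊆ S: {at(lab), key_at(k2,lab)} ⊆ S  — applicable
  S \ del = {at(lab), locked(d_lab_hall)}
  ∪ add   = {at(lab), have(k2), locked(d_lab_hall)}

== RESULT ==
["at(lab)", "have(k2)", "locked(d_lab_hall)"]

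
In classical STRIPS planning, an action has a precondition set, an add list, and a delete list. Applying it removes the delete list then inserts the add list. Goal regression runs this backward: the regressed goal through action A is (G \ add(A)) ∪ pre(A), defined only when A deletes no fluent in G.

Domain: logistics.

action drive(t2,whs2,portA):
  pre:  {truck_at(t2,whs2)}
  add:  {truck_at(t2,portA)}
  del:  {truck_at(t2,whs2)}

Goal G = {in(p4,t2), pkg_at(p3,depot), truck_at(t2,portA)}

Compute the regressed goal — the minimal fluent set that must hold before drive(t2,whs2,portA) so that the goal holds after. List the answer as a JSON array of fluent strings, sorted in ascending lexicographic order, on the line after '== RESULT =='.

Regress:
  G ∩ del = {}  (empty — regression defined)
  G \ add = {in(p4,t2), pkg_at(p3,depot), truck_at(t2,portA)} \ {truck_at(t2,portA)} = {in(p4,t2), pkg_at(p3,depot)}
  ∪ pre   = {in(p4,t2), pkg_at(p3,depot)} ∪ {truck_at(t2,whs2)}
          = {in(p4,t2), pkg_at(p3,depot), truck_at(t2,whs2)}

== RESULT ==
["in(p4,t2)", "pkg_at(p3,depot)", "truck_at(t2,whs2)"]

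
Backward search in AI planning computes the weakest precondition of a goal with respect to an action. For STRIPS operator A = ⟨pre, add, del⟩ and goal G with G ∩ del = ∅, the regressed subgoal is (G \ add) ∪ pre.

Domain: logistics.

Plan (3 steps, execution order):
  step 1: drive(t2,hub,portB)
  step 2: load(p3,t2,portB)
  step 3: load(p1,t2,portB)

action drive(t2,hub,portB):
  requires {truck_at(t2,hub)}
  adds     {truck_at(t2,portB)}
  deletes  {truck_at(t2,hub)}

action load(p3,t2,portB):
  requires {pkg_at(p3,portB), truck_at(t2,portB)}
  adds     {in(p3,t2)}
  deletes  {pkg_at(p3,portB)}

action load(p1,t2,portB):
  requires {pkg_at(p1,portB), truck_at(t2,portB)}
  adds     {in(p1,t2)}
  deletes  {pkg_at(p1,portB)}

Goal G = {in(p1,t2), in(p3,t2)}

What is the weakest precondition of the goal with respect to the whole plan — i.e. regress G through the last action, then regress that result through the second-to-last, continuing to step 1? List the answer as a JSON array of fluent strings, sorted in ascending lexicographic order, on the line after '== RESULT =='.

Regress step by step:
  through step 3 (load(p1,t2,portB)): drop {in(p1,t2)}, keep {in(p3,t2)}, require {pkg_at(p1,portB), truck_at(t2,portB)}
    → {in(p3,t2), pkg_at(p1,portB), truck_at(t2,portB)}
  through step 2 (load(p3,t2,portB)): drop {in(p3,t2)}, keep {pkg_at(p1,portB), truck_at(t2,portB)}, require {pkg_at(p3,portB), truck_at(t2,portB)}
    → {pkg_at(p1,portB), pkg_at(p3,portB), truck_at(t2,portB)}
  through step 1 (drive(t2,hub,portB)): drop {truck_at(t2,portB)}, keep {pkg_at(p1,portB), pkg_at(p3,portB)}, require {truck_at(t2,hub)}
    → {pkg_at(p1,portB), pkg_at(p3,portB), truck_at(t2,hub)}

== RESULT ==
["pkg_at(p1,portB)", "pkg_at(p3,portB)", "truck_at(t2,hub)"]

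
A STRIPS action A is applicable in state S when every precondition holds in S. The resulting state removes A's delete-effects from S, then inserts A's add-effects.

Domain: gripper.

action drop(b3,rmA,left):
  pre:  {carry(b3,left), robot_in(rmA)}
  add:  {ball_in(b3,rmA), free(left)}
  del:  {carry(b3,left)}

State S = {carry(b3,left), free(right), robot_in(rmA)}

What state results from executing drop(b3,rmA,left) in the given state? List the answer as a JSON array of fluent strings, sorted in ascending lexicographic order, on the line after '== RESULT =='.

Compute (S \ del) ∪ add:
  pre ⊆ S: {carry(b3,left), robot_in(rmA)} ⊆ S  — applicable
  S \ del = {free(right), robot_in(rmA)}
  ∪ add   = {ball_in(b3,rmA), free(left), free(right), robot_in(rmA)}

== RESULT ==
["ball_in(b3,rmA)", "free(left)", "free(right)", "robot_in(rmA)"]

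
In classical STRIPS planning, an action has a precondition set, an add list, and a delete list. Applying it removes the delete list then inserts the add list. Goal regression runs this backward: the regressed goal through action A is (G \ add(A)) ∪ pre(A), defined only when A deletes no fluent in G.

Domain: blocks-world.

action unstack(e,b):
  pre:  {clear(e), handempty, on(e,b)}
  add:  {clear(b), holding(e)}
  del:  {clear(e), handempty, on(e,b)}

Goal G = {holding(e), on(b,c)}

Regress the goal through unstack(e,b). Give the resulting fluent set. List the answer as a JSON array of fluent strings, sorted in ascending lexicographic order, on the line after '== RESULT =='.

Compute (G \ add) ∪ pre:
  G ∩ del = {}  (empty — regression defined)
  G \ add = {holding(e), on(b,c)} \ {clear(b), holding(e)} = {on(b,c)}
  ∪ pre   = {on(b,c)} ∪ {clear(e), handempty, on(e,b)}
          = {clear(e), handempty, on(b,c), on(e,b)}

== RESULT ==
["clear(e)", "handempty", "on(b,c)", "on(e,b)"]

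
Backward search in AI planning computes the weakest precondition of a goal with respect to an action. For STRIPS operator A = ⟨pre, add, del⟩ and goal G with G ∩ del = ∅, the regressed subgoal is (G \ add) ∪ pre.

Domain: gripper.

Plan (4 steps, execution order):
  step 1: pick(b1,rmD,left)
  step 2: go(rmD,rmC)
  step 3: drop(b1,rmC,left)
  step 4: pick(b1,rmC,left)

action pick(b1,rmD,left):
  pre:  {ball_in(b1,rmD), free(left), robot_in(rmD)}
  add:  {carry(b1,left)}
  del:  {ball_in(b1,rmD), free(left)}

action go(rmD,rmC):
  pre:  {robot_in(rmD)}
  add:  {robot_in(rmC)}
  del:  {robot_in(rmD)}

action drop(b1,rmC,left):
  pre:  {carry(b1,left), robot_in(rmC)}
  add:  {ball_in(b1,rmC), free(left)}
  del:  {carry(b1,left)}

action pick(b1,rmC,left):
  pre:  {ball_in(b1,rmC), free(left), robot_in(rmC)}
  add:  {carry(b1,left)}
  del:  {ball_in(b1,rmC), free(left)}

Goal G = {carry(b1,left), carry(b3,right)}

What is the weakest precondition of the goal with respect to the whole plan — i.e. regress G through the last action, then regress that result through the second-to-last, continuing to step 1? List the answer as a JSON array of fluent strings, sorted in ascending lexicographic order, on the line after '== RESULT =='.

Work backward from the goal:
  through step 4 (pick(b1,rmC,left)): drop {carry(b1,left)}, keep {carry(b3,right)}, require {ball_in(b1,rmC), free(left), robot_in(rmC)}
    → {ball_in(b1,rmC), carry(b3,right), free(left), robot_in(rmC)}
  through step 3 (drop(b1,rmC,left)): drop {ball_in(b1,rmC), free(left)}, keep {carry(b3,right), robot_in(rmC)}, require {carry(b1,left), robot_in(rmC)}
    → {carry(b1,left), carry(b3,right), robot_in(rmC)}
  through step 2 (go(rmD,rmC)): drop {robot_in(rmC)}, keep {carry(b1,left), carry(b3,right)}, require {robot_in(rmD)}
    → {carry(b1,left), carry(b3,right), robot_in(rmD)}
  through step 1 (pick(b1,rmD,left)): drop {carry(b1,left)}, keep {carry(b3,right), robot_in(rmD)}, require {ball_in(b1,rmD), free(left), robot_in(rmD)}
    → {ball_in(b1,rmD), carry(b3,right), free(left), robot_in(rmD)}

== RESULT ==
["ball_in(b1,rmD)", "carry(b3,right)", "free(left)", "robot_in(rmD)"]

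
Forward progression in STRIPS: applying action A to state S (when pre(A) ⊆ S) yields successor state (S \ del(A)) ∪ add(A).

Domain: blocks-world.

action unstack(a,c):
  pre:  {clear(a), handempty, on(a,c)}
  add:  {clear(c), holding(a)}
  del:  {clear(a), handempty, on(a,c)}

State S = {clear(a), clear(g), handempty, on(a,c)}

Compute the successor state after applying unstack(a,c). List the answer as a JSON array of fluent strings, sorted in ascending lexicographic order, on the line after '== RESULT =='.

Compute (S \ del) ∪ add:
  pre ⊆ S: {clear(a), handempty, on(a,c)} ⊆ S  — applicable
  S \ del = {clear(g)}
  ∪ add   = {clear(c), clear(g), holding(a)}

== RESULT ==
["clear(c)", "clear(g)", "holding(a)"]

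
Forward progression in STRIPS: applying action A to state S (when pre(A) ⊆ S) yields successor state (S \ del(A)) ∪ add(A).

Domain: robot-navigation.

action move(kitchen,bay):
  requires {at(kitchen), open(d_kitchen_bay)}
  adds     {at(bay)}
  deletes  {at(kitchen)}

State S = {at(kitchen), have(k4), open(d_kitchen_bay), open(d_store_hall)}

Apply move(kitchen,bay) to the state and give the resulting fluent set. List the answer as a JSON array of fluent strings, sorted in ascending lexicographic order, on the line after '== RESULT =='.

Compute (S \ del) ∪ add:
  pre ⊆ S: {at(kitchen), open(d_kitchen_bay)} ⊆ S  — applicable
  S \ del = {have(k4), open(d_kitchen_bay), open(d_store_hall)}
  ∪ add   = {at(bay), have(k4), open(d_kitchen_bay), open(d_store_hall)}

== RESULT ==
["at(bay)", "have(k4)", "open(d_kitchen_bay)", "open(d_store_hall)"]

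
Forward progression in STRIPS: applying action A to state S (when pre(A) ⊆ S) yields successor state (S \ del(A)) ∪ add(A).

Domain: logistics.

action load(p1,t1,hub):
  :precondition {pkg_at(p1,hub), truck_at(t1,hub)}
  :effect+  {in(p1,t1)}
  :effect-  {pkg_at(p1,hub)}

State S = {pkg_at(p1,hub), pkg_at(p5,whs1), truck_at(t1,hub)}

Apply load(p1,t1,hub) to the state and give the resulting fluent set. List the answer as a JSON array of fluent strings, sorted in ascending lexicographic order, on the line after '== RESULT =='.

Compute (S \ del) ∪ add:
  pre ⊆ S: {pkg_at(p1,hub), truck_at(t1,hub)} ⊆ S  — applicable
  S \ del = {pkg_at(p5,whs1), truck_at(t1,hub)}
  ∪ add   = {in(p1,t1), pkg_at(p5,whs1), truck_at(t1,hub)}

== RESULT ==
["in(p1,t1)", "pkg_at(p5,whs1)", "truck_at(t1,hub)"]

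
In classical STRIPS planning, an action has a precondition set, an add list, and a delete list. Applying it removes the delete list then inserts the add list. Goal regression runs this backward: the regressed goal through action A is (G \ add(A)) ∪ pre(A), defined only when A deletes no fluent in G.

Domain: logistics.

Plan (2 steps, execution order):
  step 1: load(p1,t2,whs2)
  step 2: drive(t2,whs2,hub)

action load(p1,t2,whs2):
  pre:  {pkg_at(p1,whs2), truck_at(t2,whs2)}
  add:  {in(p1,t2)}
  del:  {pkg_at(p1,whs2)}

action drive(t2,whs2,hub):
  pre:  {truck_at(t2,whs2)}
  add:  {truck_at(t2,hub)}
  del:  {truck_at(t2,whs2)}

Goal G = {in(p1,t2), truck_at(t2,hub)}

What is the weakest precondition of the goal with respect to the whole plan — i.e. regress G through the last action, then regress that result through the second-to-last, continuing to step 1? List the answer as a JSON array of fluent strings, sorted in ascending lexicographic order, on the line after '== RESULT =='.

Work backward from the goal:
  through step 2 (drive(t2,whs2,hub)): drop {truck_at(t2,hub)}, keep {in(p1,t2)}, require {truck_at(t2,whs2)}
    → {in(p1,t2), truck_at(t2,whs2)}
  through step 1 (load(p1,t2,whs2)): drop {in(p1,t2)}, keep {truck_at(t2,whs2)}, require {pkg_at(p1,whs2), truck_at(t2,whs2)}
    → {pkg_at(p1,whs2), truck_at(t2,whs2)}

== RESULT ==
["pkg_at(p1,whs2)", "truck_at(t2,whs2)"]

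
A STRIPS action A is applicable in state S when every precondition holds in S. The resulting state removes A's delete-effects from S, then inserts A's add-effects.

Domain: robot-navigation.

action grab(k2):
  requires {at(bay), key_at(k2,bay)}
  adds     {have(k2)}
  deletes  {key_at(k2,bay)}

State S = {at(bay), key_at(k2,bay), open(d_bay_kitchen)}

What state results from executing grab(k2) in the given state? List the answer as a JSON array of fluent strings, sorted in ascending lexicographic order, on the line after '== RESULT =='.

Compute (S \ del) ∪ add:
  pre ⊆ S: {at(bay), key_at(k2,bay)} ⊆ S  — applicable
  S \ del = {at(bay), open(d_bay_kitchen)}
  ∪ add   = {at(bay), have(k2), open(d_bay_kitchen)}

== RESULT ==
["at(bay)", "have(k2)", "open(d_bay_kitchen)"]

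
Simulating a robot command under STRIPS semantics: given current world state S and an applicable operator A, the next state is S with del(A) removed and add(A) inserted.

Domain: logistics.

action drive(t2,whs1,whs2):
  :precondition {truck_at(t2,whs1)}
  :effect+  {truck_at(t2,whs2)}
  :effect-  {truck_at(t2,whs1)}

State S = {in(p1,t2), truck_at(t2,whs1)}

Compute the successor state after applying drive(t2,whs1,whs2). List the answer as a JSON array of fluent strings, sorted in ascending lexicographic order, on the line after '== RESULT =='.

Compute (S \ del) ∪ add:
  pre ⊆ S: {truck_at(t2,whs1)} ⊆ S  — applicable
  S \ del = {in(p1,t2)}
  ∪ add   = {in(p1,t2), truck_at(t2,whs2)}

== RESULT ==
["in(p1,t2)", "truck_at(t2,whs2)"]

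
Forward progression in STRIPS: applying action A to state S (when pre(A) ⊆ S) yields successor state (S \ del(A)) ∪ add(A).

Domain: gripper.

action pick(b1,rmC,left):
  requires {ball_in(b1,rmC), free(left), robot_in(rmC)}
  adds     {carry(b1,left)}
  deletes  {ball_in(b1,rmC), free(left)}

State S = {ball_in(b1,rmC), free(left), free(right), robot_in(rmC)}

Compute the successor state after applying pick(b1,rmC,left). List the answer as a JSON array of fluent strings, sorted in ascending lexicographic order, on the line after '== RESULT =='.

Progress:
  pre ⊆ S: {ball_in(b1,rmC), free(left), robot_in(rmC)} ⊆ S  — applicable
  S \ del = {free(right), robot_in(rmC)}
  ∪ add   = {carry(b1,left), free(right), robot_in(rmC)}

== RESULT ==
["carry(b1,left)", "free(right)", "robot_in(rmC)"]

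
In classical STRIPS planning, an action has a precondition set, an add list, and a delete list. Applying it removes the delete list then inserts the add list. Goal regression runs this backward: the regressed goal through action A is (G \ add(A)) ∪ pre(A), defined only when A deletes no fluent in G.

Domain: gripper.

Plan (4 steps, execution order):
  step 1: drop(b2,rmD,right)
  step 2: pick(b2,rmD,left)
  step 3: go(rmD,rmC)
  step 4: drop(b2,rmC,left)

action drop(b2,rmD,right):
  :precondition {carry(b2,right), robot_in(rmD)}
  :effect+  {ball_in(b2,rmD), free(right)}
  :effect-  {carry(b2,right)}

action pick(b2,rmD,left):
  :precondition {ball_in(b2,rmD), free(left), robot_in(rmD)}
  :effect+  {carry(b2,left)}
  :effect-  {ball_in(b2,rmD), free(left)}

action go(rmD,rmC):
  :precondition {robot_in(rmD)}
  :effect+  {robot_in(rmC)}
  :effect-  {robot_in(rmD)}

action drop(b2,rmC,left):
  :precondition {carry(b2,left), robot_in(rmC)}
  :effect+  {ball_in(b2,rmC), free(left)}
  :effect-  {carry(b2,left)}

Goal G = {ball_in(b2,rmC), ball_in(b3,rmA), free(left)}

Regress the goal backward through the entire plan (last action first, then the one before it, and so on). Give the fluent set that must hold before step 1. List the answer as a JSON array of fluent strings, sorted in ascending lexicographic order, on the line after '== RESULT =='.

Work backward from the goal:
  through step 4 (drop(b2,rmC,left)): drop {ball_in(b2,rmC), free(left)}, keep {ball_in(b3,rmA)}, require {carry(b2,left), robot_in(rmC)}
    → {ball_in(b3,rmA), carry(b2,left), robot_in(rmC)}
  through step 3 (go(rmD,rmC)): drop {robot_in(rmC)}, keep {ball_in(b3,rmA), carry(b2,left)}, require {robot_in(rmD)}
    → {ball_in(b3,rmA), carry(b2,left), robot_in(rmD)}
  through step 2 (pick(b2,rmD,left)): drop {carry(b2,left)}, keep {ball_in(b3,rmA), robot_in(rmD)}, require {ball_in(b2,rmD), free(left), robot_in(rmD)}
    → {ball_in(b2,rmD), ball_in(b3,rmA), free(left), robot_in(rmD)}
  through step 1 (drop(b2,rmD,right)): drop {ball_in(b2,rmD)}, keep {ball_in(b3,rmA), free(left), robot_in(rmD)}, require {carry(b2,right), robot_in(rmD)}
    → {ball_in(b3,rmA), carry(b2,right), free(left), robot_in(rmD)}

== RESULT ==
["ball_in(b3,rmA)", "carry(b2,right)", "free(left)", "robot_in(rmD)"]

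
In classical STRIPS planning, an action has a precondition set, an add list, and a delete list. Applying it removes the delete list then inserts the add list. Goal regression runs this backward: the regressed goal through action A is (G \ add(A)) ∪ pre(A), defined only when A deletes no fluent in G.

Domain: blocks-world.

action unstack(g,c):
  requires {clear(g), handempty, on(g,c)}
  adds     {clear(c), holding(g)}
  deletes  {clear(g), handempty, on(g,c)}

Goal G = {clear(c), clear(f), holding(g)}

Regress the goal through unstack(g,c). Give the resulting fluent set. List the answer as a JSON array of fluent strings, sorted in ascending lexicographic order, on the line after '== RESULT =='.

Regress:
  G ∩ del = {}  (empty — regression defined)
  G \ add = {clear(c), clear(f), holding(g)} \ {clear(c), holding(g)} = {clear(f)}
  ∪ pre   = {clear(f)} ∪ {clear(g), handempty, on(g,c)}
          = {clear(f), clear(g), handempty, on(g,c)}

== RESULT ==
["clear(f)", "clear(g)", "handempty", "on(g,c)"]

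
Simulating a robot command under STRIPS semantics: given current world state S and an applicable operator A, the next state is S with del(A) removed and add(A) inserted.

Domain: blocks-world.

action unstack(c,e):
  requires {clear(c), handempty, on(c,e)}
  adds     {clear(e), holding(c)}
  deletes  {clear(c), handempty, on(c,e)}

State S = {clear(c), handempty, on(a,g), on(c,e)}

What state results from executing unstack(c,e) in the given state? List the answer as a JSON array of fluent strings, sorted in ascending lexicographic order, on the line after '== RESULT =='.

Progress:
  pre ⊆ S: {clear(c), handempty, on(c,e)} ⊆ S  — applicable
  S \ del = {on(a,g)}
  ∪ add   = {clear(e), holding(c), on(a,g)}

== RESULT ==
["clear(e)", "holding(c)", "on(a,g)"]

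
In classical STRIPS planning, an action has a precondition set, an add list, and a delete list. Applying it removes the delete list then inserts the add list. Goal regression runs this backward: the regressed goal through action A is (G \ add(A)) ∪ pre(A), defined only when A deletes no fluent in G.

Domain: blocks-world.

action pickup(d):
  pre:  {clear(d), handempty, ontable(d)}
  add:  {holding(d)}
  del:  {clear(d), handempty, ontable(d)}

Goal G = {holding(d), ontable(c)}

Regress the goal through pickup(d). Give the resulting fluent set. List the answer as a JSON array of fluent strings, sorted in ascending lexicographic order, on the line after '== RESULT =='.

Regress:
  G ∩ del = {}  (empty — regression defined)
  G \ add = {holding(d), ontable(c)} \ {holding(d)} = {ontable(c)}
  ∪ pre   = {ontable(c)} ∪ {clear(d), handempty, ontable(d)}
          = {clear(d), handempty, ontable(c), ontable(d)}

== RESULT ==
["clear(d)", "handempty", "ontable(c)", "ontable(d)"]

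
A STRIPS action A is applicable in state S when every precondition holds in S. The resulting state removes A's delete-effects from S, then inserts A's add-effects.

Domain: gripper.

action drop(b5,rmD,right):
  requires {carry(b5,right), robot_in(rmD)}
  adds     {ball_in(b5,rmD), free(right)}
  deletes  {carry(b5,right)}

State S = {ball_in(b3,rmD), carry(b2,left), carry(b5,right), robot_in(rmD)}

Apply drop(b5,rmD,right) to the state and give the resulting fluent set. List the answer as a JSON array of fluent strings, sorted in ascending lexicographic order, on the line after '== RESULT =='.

Progress:
  pre ⊆ S: {carry(b5,right), robot_in(rmD)} ⊆ S  — applicable
  S \ del = {ball_in(b3,rmD), carry(b2,left), robot_in(rmD)}
  ∪ add   = {ball_in(b3,rmD), ball_in(b5,rmD), carry(b2,left), free(right), robot_in(rmD)}

== RESULT ==
["ball_in(b3,rmD)", "ball_in(b5,rmD)", "carry(b2,left)", "free(right)", "robot_in(rmD)"]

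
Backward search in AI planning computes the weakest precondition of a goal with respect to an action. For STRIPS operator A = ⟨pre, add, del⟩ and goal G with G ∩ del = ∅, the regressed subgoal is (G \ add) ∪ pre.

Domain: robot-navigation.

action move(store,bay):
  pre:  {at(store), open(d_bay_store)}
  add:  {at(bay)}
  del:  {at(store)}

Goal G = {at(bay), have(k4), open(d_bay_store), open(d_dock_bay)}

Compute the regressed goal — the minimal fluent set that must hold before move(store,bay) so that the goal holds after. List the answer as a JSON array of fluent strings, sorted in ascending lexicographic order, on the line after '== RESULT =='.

Regress:
  G ∩ del = {}  (empty — regression defined)
  G \ add = {at(bay), have(k4), open(d_bay_store), open(d_dock_bay)} \ {at(bay)} = {have(k4), open(d_bay_store), open(d_dock_bay)}
  ∪ pre   = {have(k4), open(d_bay_store), open(d_dock_bay)} ∪ {at(store), open(d_bay_store)}
          = {at(store), have(k4), open(d_bay_store), open(d_dock_bay)}

== RESULT ==
["at(store)", "have(k4)", "open(d_bay_store)", "open(d_dock_bay)"]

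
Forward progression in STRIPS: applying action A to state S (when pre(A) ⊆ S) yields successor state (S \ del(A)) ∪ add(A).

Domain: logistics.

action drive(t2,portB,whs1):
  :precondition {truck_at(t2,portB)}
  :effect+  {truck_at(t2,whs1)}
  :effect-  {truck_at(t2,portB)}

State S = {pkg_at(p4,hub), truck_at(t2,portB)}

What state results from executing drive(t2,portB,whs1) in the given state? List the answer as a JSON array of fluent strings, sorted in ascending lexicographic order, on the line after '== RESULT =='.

Progress:
  pre ⊆ S: {truck_at(t2,portB)} ⊆ S  — applicable
  S \ del = {pkg_at(p4,hub)}
  ∪ add   = {pkg_at(p4,hub), truck_at(t2,whs1)}

== RESULT ==
["pkg_at(p4,hub)", "truck_at(t2,whs1)"]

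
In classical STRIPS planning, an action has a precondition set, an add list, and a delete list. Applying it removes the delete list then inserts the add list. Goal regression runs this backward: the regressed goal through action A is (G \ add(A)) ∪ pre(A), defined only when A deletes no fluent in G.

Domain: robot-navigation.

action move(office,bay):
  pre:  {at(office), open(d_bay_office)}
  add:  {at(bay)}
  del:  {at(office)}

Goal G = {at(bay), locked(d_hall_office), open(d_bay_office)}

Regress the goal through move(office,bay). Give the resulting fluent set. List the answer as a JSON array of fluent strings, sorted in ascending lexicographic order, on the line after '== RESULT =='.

Regress:
  G ∩ del = {}  (empty — regression defined)
  G \ add = {at(bay), locked(d_hall_office), open(d_bay_office)} \ {at(bay)} = {locked(d_hall_office), open(d_bay_office)}
  ∪ pre   = {locked(d_hall_office), open(d_bay_office)} ∪ {at(office), open(d_bay_office)}
          = {at(office), locked(d_hall_office), open(d_bay_office)}

== RESULT ==
["at(office)", "locked(d_hall_office)", "open(d_bay_office)"]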